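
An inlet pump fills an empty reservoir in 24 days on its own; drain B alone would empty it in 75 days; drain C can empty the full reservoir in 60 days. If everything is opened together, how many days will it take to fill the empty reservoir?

600/7 days

Net rate = 1/24 − 1/75 − 1/60 = (25 − 8 − 10)/600 = 7/600 per day.
Filling time = 1 ÷ (7/600) = 600/7 days.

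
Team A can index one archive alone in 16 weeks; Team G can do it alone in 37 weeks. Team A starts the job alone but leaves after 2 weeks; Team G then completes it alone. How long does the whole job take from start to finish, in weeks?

275/8 weeks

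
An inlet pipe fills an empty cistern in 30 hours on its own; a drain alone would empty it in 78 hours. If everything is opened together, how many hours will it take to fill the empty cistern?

Net rate = 1/30 − 1/78 = (13 − 5)/390 = 8/390 = 4/195 per hour.
Filling time = 1 ÷ (4/195) = 195/4 hours.

195/4 hours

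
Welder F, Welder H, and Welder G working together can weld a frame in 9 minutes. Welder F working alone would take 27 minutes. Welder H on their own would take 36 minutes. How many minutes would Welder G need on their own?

Combined rate is 1/9 per minute.
Known contribution: 1/27 + 1/36 = (4 + 3)/108 = 7/108 per minute.
So Welder G's rate is 1/9 − 7/108 = 5/108, meaning 108/5 minutes alone.

108/5 minutes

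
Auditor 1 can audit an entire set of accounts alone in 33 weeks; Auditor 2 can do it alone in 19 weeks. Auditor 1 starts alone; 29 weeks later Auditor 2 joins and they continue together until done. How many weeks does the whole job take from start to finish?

In 29 weeks Auditor 1 does 29/33 of the job, leaving 4/33.
Auditor 1 and Auditor 2 together work at 52/627 per week, so finishing takes 4/33 ÷ 52/627 = 19/13 weeks.
Total time = 29 + 19/13 = 396/13 weeks.

396/13 weeks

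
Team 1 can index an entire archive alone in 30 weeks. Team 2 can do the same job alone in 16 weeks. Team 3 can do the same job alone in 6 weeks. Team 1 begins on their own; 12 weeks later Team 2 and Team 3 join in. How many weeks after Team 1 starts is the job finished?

In the first 12 weeks Team 1 alone does 12/30 = 2/5 of the job, leaving 3/5.
Once everyone is working, combined rate: 1/30 + 1/16 + 1/6 = (8 + 15 + 40)/240 = 63/240 = 21/80 per week.
Remaining 3/5 at 21/80 per week takes 16/7 weeks.
Total from the start = 12 + 16/7 = 100/7 weeks.

100/7 weeks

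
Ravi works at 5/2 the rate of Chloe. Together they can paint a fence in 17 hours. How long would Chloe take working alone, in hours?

119/2 hours

Let Chloe's rate be r; then Ravi's rate is (5/2)r, so together (5/2 + 1)r = (7/2)r = 1/17.
Thus r = 2/119 per hour.
Chloe alone: 119/2 hours; Ravi alone: 119/5 hours.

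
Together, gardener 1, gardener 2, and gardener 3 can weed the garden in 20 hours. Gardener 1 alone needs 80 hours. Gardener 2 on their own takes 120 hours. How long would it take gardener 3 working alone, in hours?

240/7 hours

Combined rate is 1/20 per hour.
Known contribution: 1/80 + 1/120 = (3 + 2)/240 = 5/240 = 1/48 per hour.
So gardener 3's rate is 1/20 − 1/48 = 7/240, meaning 240/7 hours alone.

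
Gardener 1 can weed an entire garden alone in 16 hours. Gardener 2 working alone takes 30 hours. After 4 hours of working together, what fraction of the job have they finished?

23/60

Combined rate: 1/16 + 1/30 = (15 + 8)/240 = 23/240 per hour.
In 4 hours they complete 4·23/240 = 23/60 of the job.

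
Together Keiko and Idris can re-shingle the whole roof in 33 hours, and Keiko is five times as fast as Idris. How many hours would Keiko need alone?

198/5 hours

Let Idris's rate be r; then Keiko's rate is 5r, so together (5 + 1)r = 6r = 1/33.
Thus r = 1/198 per hour.
Idris alone: 198 hours; Keiko alone: 198/5 hours.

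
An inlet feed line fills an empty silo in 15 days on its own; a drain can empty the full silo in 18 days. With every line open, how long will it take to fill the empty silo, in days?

90 days

Net rate = 1/15 − 1/18 = (6 − 5)/90 = 1/90 per day.
Filling time = 1 ÷ (1/90) = 90 days.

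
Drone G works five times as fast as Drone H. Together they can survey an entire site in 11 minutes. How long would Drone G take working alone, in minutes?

66/5 minutes

Let Drone H's rate be r; then Drone G's rate is 5r, so together (5 + 1)r = 6r = 1/11.
Thus r = 1/66 per minute.
Drone H alone: 66 minutes; Drone G alone: 66/5 minutes.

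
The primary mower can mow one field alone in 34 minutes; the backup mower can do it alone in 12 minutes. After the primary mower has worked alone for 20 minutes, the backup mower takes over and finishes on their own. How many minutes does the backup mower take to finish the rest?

84/17 minutes

In 20 minutes the primary mower does 20/34 = 10/17 of the job, leaving 7/17.
The backup mower works at 1/12 per minute, so finishing takes 7/17 ÷ 1/12 = 84/17 minutes.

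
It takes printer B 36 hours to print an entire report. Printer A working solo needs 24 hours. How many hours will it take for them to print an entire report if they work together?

Combined rate: 1/36 + 1/24 = (2 + 3)/72 = 5/72 per hour.
Time = 1 ÷ (5/72) = 72/5 hours.

72/5 hours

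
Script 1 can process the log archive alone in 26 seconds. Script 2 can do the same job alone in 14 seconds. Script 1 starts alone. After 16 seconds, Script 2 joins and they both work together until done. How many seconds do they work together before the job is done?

7/2 seconds

In the first 16 seconds Script 1 alone does 16/26 = 8/13 of the job, leaving 5/13.
Once everyone is working, combined rate: 1/26 + 1/14 = (7 + 13)/182 = 20/182 = 10/91 per second.
Remaining 5/13 at 10/91 per second takes 7/2 seconds.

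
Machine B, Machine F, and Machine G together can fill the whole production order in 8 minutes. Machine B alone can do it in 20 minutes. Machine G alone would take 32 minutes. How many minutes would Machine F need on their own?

Combined rate is 1/8 per minute.
Known contribution: 1/20 + 1/32 = (8 + 5)/160 = 13/160 per minute.
So Machine F's rate is 1/8 − 13/160 = 7/160, meaning 160/7 minutes alone.

160/7 minutes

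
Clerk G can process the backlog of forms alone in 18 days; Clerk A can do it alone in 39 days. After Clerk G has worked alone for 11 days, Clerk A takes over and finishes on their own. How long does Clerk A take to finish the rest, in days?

91/6 days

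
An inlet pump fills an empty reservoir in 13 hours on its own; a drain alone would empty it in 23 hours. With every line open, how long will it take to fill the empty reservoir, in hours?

299/10 hours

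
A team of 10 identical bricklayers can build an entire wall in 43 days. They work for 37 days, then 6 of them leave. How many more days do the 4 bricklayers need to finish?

One bricklayer does 1/430 of the job per day.
After 37 days with 10 bricklayers, 37/43 is done (6/43 left).
With 4 bricklayers the rate is 4/430 = 2/215, so the rest takes 6/43 ÷ 2/215 = 15 days.

15 days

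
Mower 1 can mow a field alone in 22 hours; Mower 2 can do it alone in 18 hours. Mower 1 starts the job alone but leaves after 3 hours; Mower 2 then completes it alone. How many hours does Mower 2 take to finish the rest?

171/11 hours

In 3 hours Mower 1 does 3/22 of the job, leaving 19/22.
Mower 2 works at 1/18 per hour, so finishing takes 19/22 ÷ 1/18 = 171/11 hours.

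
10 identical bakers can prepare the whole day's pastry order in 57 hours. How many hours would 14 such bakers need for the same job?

Total work is 10·57 = 570 baker-hours.
With 14 bakers: 570/14 = 285/7 hours.

285/7 hours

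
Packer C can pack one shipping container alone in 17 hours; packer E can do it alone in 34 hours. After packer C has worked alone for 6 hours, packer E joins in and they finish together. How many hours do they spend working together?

In 6 hours packer C does 6/17 of the job, leaving 11/17.
Packer C and packer E together work at 3/34 per hour, so finishing takes 11/17 ÷ 3/34 = 22/3 hours.

22/3 hours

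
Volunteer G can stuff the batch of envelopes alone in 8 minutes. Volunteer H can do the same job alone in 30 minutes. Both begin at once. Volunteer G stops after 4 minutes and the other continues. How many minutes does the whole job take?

15 minutes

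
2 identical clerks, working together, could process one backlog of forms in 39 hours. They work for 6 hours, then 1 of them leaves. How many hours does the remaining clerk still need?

One clerk does 1/78 of the job per hour.
After 6 hours with 2 clerks, 2/13 is done (11/13 left).
With 1 clerk the rate is 1/78, so the rest takes 11/13 ÷ 1/78 = 66 hours.

66 hours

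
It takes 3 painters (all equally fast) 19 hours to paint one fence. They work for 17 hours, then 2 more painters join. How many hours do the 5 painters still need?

One painter does 1/57 of the job per hour.
After 17 hours with 3 painters, 17/19 is done (2/19 left).
With 5 painters the rate is 5/57, so the rest takes 2/19 ÷ 5/57 = 6/5 hours.

6/5 hours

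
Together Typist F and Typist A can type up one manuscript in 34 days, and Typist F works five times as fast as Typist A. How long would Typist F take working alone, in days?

Let Typist A's rate be r; then Typist F's rate is 5r, so together (5 + 1)r = 6r = 1/34.
Thus r = 1/204 per day.
Typist A alone: 204 days; Typist F alone: 204/5 days.

204/5 days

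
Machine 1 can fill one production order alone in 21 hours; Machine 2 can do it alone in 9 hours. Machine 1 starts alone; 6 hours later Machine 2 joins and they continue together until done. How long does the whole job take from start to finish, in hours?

21/2 hours

In 6 hours Machine 1 does 6/21 = 2/7 of the job, leaving 5/7.
Machine 1 and Machine 2 together work at 10/63 per hour, so finishing takes 5/7 ÷ 10/63 = 9/2 hours.
Total time = 6 + 9/2 = 21/2 hours.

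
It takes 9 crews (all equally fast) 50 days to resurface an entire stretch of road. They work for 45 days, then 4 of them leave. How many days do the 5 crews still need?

9 days

One crew does 1/450 of the job per day.
After 45 days with 9 crews, 9/10 is done (1/10 left).
With 5 crews the rate is 5/450 = 1/90, so the rest takes 1/10 ÷ 1/90 = 9 days.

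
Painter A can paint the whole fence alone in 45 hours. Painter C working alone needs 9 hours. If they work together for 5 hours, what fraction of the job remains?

Combined rate: 1/45 + 1/9 = (1 + 5)/45 = 6/45 = 2/15 per hour.
In 5 hours they complete 5·2/15 = 2/3 of the job.
So 1/3 remains.

1/3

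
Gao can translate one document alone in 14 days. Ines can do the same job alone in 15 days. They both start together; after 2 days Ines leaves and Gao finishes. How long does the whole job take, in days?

In the first 2 days the combined rate is 29/210, so 29/105 of the job is done, leaving 76/105.
After Ines leaves the rate is 1/14 per day; the remaining 76/105 takes 152/15 days.
Total = 2 + 152/15 = 182/15 days.

182/15 days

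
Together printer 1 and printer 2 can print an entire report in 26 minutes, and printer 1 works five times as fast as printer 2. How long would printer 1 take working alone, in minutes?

Let printer 2's rate be r; then printer 1's rate is 5r, so together (5 + 1)r = 6r = 1/26.
Thus r = 1/156 per minute.
Printer 2 alone: 156 minutes; printer 1 alone: 156/5 minutes.

156/5 minutes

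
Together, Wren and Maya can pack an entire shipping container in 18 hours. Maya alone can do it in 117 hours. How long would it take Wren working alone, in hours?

Combined rate is 1/18 per hour.
Known contribution: 1/117 per hour.
So Wren's rate is 1/18 − 1/117 = 11/234, meaning 234/11 hours alone.

234/11 hours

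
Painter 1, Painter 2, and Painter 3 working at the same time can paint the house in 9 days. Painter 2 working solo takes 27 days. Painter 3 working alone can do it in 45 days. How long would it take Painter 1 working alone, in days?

135/7 days

Combined rate is 1/9 per day.
Known contribution: 1/27 + 1/45 = (5 + 3)/135 = 8/135 per day.
So Painter 1's rate is 1/9 − 8/135 = 7/135, meaning 135/7 days alone.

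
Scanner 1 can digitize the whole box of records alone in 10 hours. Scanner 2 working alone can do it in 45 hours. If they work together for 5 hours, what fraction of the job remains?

7/18

Combined rate: 1/10 + 1/45 = (9 + 2)/90 = 11/90 per hour.
In 5 hours they complete 5·11/90 = 11/18 of the job.
So 7/18 remains.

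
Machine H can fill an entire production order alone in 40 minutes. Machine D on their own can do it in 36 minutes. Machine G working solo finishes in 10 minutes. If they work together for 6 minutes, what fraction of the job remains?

Combined rate: 1/40 + 1/36 + 1/10 = (9 + 10 + 36)/360 = 55/360 = 11/72 per minute.
In 6 minutes they complete 6·11/72 = 11/12 of the job.
So 1/12 remains.

1/12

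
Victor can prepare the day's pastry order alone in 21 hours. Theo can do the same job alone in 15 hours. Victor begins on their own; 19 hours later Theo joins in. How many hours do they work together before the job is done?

5/6 hours

In the first 19 hours Victor alone does 19/21 of the job, leaving 2/21.
Once everyone is working, combined rate: 1/21 + 1/15 = (5 + 7)/105 = 12/105 = 4/35 per hour.
Remaining 2/21 at 4/35 per hour takes 5/6 hours.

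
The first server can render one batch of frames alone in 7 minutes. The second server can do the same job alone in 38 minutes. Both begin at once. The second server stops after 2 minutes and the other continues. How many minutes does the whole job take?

126/19 minutes

In the first 2 minutes the combined rate is 45/266, so 45/133 of the job is done, leaving 88/133.
After the second server leaves the rate is 1/7 per minute; the remaining 88/133 takes 88/19 minutes.
Total = 2 + 88/19 = 126/19 minutes.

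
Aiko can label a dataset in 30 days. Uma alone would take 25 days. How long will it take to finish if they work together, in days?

150/11 days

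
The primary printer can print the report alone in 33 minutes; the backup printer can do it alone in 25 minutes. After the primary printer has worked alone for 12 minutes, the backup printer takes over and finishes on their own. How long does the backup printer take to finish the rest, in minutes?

175/11 minutes

In 12 minutes the primary printer does 12/33 = 4/11 of the job, leaving 7/11.
The backup printer works at 1/25 per minute, so finishing takes 7/11 ÷ 1/25 = 175/11 minutes.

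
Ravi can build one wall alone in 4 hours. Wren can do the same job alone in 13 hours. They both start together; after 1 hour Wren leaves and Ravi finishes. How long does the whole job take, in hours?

48/13 hours

In the first 1 hour the combined rate is 17/52, so 17/52 of the job is done, leaving 35/52.
After Wren leaves the rate is 1/4 per hour; the remaining 35/52 takes 35/13 hours.
Total = 1 + 35/13 = 48/13 hours.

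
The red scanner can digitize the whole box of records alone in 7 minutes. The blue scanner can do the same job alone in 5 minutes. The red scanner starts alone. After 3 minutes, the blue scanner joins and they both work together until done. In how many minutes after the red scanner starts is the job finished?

14/3 minutes

In the first 3 minutes the red scanner alone does 3/7 of the job, leaving 4/7.
Once everyone is working, combined rate: 1/7 + 1/5 = (5 + 7)/35 = 12/35 per minute.
Remaining 4/7 at 12/35 per minute takes 5/3 minutes.
Total from the start = 3 + 5/3 = 14/3 minutes.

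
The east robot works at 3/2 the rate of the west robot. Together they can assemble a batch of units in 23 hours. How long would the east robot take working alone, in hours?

Let the west robot's rate be r; then the east robot's rate is (3/2)r, so together (3/2 + 1)r = (5/2)r = 1/23.
Thus r = 2/115 per hour.
The west robot alone: 115/2 hours; the east robot alone: 115/3 hours.

115/3 hours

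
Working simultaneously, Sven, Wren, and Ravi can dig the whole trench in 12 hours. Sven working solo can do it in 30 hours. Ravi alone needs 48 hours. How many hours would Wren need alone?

Combined rate is 1/12 per hour.
Known contribution: 1/30 + 1/48 = (8 + 5)/240 = 13/240 per hour.
So Wren's rate is 1/12 − 13/240 = 7/240, meaning 240/7 hours alone.

240/7 hours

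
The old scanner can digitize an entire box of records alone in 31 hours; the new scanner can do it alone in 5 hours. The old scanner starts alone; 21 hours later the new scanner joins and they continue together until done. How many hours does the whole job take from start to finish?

In 21 hours the old scanner does 21/31 of the job, leaving 10/31.
The old scanner and the new scanner together work at 36/155 per hour, so finishing takes 10/31 ÷ 36/155 = 25/18 hours.
Total time = 21 + 25/18 = 403/18 hours.

403/18 hours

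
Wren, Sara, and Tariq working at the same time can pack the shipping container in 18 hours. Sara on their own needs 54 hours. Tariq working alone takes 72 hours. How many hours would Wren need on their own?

Combined rate is 1/18 per hour.
Known contribution: 1/54 + 1/72 = (4 + 3)/216 = 7/216 per hour.
So Wren's rate is 1/18 − 7/216 = 5/216, meaning 216/5 hours alone.

216/5 hours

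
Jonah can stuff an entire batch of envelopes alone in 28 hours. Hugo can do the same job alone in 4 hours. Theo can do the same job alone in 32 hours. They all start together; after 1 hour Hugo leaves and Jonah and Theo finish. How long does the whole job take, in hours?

56/5 hours

In the first 1 hour the combined rate is 71/224, so 71/224 of the job is done, leaving 153/224.
After Hugo leaves the rate is 15/224 per hour; the remaining 153/224 takes 51/5 hours.
Total = 1 + 51/5 = 56/5 hours.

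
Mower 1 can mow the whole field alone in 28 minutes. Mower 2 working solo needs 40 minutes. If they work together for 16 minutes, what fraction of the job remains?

Combined rate: 1/28 + 1/40 = (10 + 7)/280 = 17/280 per minute.
In 16 minutes they complete 16·17/280 = 34/35 of the job.
So 1/35 remains.

1/35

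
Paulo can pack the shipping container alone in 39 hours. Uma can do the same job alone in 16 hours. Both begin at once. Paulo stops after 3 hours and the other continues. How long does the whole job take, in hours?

In the first 3 hours the combined rate is 55/624, so 55/208 of the job is done, leaving 153/208.
After Paulo leaves the rate is 1/16 per hour; the remaining 153/208 takes 153/13 hours.
Total = 3 + 153/13 = 192/13 hours.

192/13 hours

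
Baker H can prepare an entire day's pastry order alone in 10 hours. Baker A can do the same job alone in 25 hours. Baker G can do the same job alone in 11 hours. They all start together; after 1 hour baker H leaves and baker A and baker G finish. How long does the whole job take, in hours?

In the first 1 hour the combined rate is 127/550, so 127/550 of the job is done, leaving 423/550.
After baker H leaves the rate is 36/275 per hour; the remaining 423/550 takes 47/8 hours.
Total = 1 + 47/8 = 55/8 hours.

55/8 hours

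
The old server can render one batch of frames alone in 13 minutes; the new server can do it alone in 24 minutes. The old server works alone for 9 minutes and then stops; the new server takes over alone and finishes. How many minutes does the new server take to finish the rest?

In 9 minutes the old server does 9/13 of the job, leaving 4/13.
The new server works at 1/24 per minute, so finishing takes 4/13 ÷ 1/24 = 96/13 minutes.

96/13 minutes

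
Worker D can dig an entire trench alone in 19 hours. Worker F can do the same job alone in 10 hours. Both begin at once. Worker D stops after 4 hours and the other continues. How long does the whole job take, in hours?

In the first 4 hours the combined rate is 29/190, so 58/95 of the job is done, leaving 37/95.
After Worker D leaves the rate is 1/10 per hour; the remaining 37/95 takes 74/19 hours.
Total = 4 + 74/19 = 150/19 hours.

150/19 hours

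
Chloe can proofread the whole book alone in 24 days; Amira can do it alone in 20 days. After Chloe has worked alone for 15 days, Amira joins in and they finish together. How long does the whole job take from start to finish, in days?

In 15 days Chloe does 15/24 = 5/8 of the job, leaving 3/8.
Chloe and Amira together work at 11/120 per day, so finishing takes 3/8 ÷ 11/120 = 45/11 days.
Total time = 15 + 45/11 = 210/11 days.

210/11 days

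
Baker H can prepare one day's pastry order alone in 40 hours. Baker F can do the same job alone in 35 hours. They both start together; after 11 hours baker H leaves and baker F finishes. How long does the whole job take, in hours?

In the first 11 hours the combined rate is 3/56, so 33/56 of the job is done, leaving 23/56.
After baker H leaves the rate is 1/35 per hour; the remaining 23/56 takes 115/8 hours.
Total = 11 + 115/8 = 203/8 hours.

203/8 hours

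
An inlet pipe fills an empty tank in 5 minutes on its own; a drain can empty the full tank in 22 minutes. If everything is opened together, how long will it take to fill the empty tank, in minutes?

110/17 minutes

Net rate = 1/5 − 1/22 = (22 − 5)/110 = 17/110 per minute.
Filling time = 1 ÷ (17/110) = 110/17 minutes.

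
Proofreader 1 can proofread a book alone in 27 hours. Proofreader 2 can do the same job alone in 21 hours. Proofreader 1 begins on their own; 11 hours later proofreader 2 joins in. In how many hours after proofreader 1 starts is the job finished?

18 hours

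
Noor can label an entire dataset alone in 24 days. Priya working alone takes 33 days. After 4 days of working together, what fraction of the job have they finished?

Combined rate: 1/24 + 1/33 = (11 + 8)/264 = 19/264 per day.
In 4 days they complete 4·19/264 = 19/66 of the job.

19/66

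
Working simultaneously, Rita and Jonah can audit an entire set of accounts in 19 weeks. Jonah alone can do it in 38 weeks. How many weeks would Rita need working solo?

Combined rate is 1/19 per week.
Known contribution: 1/38 per week.
So Rita's rate is 1/19 − 1/38 = 1/38, meaning 38 weeks alone.

38 weeks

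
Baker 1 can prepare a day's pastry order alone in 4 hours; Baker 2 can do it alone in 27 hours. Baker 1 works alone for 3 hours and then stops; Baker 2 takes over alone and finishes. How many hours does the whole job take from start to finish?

In 3 hours Baker 1 does 3/4 of the job, leaving 1/4.
Baker 2 works at 1/27 per hour, so finishing takes 1/4 ÷ 1/27 = 27/4 hours.
Total time = 3 + 27/4 = 39/4 hours.

39/4 hours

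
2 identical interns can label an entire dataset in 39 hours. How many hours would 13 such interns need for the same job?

Total work is 2·39 = 78 intern-hours.
With 13 interns: 78/13 = 6 hours.

6 hours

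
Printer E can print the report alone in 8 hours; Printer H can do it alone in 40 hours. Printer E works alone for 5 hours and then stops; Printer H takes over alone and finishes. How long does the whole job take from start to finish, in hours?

In 5 hours Printer E does 5/8 of the job, leaving 3/8.
Printer H works at 1/40 per hour, so finishing takes 3/8 ÷ 1/40 = 15 hours.
Total time = 5 + 15 = 20 hours.

20 hours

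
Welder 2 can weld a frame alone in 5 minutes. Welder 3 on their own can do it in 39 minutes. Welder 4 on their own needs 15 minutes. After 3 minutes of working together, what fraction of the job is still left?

8/65

Combined rate: 1/5 + 1/39 + 1/15 = (39 + 5 + 13)/195 = 57/195 = 19/65 per minute.
In 3 minutes they complete 3·19/65 = 57/65 of the job.
So 8/65 remains.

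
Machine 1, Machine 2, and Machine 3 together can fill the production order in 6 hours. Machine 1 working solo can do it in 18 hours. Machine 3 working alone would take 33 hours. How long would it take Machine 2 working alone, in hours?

99/8 hours

Combined rate is 1/6 per hour.
Known contribution: 1/18 + 1/33 = (11 + 6)/198 = 17/198 per hour.
So Machine 2's rate is 1/6 − 17/198 = 8/99, meaning 99/8 hours alone.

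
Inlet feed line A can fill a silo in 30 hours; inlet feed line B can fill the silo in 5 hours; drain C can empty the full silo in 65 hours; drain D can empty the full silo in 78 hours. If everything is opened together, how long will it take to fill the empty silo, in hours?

39/8 hours

Net rate = 1/30 + 1/5 − 1/65 − 1/78 = (13 + 78 − 6 − 5)/390 = 80/390 = 8/39 per hour.
Filling time = 1 ÷ (8/39) = 39/8 hours.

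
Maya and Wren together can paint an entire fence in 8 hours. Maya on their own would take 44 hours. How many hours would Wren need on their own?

88/9 hours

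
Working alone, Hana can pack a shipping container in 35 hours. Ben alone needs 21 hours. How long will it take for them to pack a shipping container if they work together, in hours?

Combined rate: 1/35 + 1/21 = (3 + 5)/105 = 8/105 per hour.
Time = 1 ÷ (8/105) = 105/8 hours.

105/8 hours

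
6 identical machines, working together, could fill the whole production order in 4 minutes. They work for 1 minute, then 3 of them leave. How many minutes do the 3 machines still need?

6 minutes

One machine does 1/24 of the job per minute.
After 1 minute with 6 machines, 1/4 is done (3/4 left).
With 3 machines the rate is 3/24 = 1/8, so the rest takes 3/4 ÷ 1/8 = 6 minutes.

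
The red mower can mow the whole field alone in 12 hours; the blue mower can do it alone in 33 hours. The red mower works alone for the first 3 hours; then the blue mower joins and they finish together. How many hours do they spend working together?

33/5 hours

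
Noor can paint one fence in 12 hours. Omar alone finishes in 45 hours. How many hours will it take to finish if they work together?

Combined rate: 1/12 + 1/45 = (15 + 4)/180 = 19/180 per hour.
Time = 1 ÷ (19/180) = 180/19 hours.

180/19 hours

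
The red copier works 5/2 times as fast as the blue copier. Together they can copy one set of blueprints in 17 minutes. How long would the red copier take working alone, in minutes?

Let the blue copier's rate be r; then the red copier's rate is (5/2)r, so together (5/2 + 1)r = (7/2)r = 1/17.
Thus r = 2/119 per minute.
The blue copier alone: 119/2 minutes; the red copier alone: 119/5 minutes.

119/5 minutes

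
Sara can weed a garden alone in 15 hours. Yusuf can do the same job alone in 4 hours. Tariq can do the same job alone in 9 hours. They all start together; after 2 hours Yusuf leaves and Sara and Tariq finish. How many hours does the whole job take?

In the first 2 hours the combined rate is 77/180, so 77/90 of the job is done, leaving 13/90.
After Yusuf leaves the rate is 8/45 per hour; the remaining 13/90 takes 13/16 hours.
Total = 2 + 13/16 = 45/16 hours.

45/16 hours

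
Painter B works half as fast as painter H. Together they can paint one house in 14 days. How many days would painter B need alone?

42 days

Let painter H's rate be r; then painter B's rate is (1/2)r, so together (1/2 + 1)r = (3/2)r = 1/14.
Thus r = 1/21 per day.
Painter H alone: 21 days; painter B alone: 42 days.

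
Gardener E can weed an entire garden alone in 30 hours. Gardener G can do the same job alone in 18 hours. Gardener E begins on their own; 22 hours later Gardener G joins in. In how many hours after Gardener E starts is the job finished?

In the first 22 hours Gardener E alone does 22/30 = 11/15 of the job, leaving 4/15.
Once everyone is working, combined rate: 1/30 + 1/18 = (3 + 5)/90 = 8/90 = 4/45 per hour.
Remaining 4/15 at 4/45 per hour takes 3 hours.
Total from the start = 22 + 3 = 25 hours.

25 hours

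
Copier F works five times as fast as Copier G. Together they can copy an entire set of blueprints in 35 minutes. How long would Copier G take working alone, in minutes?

Let Copier G's rate be r; then Copier F's rate is 5r, so together (5 + 1)r = 6r = 1/35.
Thus r = 1/210 per minute.
Copier G alone: 210 minutes; Copier F alone: 42 minutes.

210 minutes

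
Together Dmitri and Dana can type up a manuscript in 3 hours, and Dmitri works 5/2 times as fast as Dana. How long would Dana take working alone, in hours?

21/2 hours

Let Dana's rate be r; then Dmitri's rate is (5/2)r, so together (5/2 + 1)r = (7/2)r = 1/3.
Thus r = 2/21 per hour.
Dana alone: 21/2 hours; Dmitri alone: 21/5 hours.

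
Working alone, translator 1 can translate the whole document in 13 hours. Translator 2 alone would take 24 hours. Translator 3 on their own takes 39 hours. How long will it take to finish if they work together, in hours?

Combined rate: 1/13 + 1/24 + 1/39 = (24 + 13 + 8)/312 = 45/312 = 15/104 per hour.
Time = 1 ÷ (15/104) = 104/15 hours.

104/15 hours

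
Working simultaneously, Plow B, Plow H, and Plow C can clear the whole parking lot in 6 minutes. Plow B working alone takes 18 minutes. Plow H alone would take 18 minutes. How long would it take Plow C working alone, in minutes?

18 minutes

Combined rate is 1/6 per minute.
Known contribution: 1/18 + 1/18 = (1 + 1)/18 = 2/18 = 1/9 per minute.
So Plow C's rate is 1/6 − 1/9 = 1/18, meaning 18 minutes alone.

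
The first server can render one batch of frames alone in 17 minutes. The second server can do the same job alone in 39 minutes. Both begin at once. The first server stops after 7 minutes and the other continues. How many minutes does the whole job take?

In the first 7 minutes the combined rate is 56/663, so 392/663 of the job is done, leaving 271/663.
After the first server leaves the rate is 1/39 per minute; the remaining 271/663 takes 271/17 minutes.
Total = 7 + 271/17 = 390/17 minutes.

390/17 minutes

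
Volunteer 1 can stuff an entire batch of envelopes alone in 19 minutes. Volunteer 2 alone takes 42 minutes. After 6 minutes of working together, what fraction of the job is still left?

Combined rate: 1/19 + 1/42 = (42 + 19)/798 = 61/798 per minute.
In 6 minutes they complete 6·61/798 = 61/133 of the job.
So 72/133 remains.

72/133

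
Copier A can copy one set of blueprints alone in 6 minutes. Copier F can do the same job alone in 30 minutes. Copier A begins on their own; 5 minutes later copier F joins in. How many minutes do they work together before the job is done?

5/6 minutes

In the first 5 minutes copier A alone does 5/6 of the job, leaving 1/6.
Once everyone is working, combined rate: 1/6 + 1/30 = (5 + 1)/30 = 6/30 = 1/5 per minute.
Remaining 1/6 at 1/5 per minute takes 5/6 minutes.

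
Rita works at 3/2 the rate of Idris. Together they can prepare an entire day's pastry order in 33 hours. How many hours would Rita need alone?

55 hours

Let Idris's rate be r; then Rita's rate is (3/2)r, so together (3/2 + 1)r = (5/2)r = 1/33.
Thus r = 2/165 per hour.
Idris alone: 165/2 hours; Rita alone: 55 hours.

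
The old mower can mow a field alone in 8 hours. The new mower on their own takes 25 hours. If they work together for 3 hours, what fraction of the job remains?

101/200

Combined rate: 1/8 + 1/25 = (25 + 8)/200 = 33/200 per hour.
In 3 hours they complete 3·33/200 = 99/200 of the job.
So 101/200 remains.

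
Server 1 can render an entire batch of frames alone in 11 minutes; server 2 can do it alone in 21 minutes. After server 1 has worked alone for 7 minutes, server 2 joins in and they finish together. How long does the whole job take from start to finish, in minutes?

77/8 minutes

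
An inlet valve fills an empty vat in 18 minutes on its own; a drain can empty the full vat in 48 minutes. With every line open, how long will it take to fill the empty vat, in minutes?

Net rate = 1/18 − 1/48 = (8 − 3)/144 = 5/144 per minute.
Filling time = 1 ÷ (5/144) = 144/5 minutes.

144/5 minutes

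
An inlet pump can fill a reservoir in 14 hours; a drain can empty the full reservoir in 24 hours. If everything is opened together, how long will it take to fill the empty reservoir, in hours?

Net rate = 1/14 − 1/24 = (12 − 7)/168 = 5/168 per hour.
Filling time = 1 ÷ (5/168) = 168/5 hours.

168/5 hours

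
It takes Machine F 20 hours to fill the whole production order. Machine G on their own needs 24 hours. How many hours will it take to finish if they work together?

120/11 hours

Combined rate: 1/20 + 1/24 = (6 + 5)/120 = 11/120 per hour.
Time = 1 ÷ (11/120) = 120/11 hours.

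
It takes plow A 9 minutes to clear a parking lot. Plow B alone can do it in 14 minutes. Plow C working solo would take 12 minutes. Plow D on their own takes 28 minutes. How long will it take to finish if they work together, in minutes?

63/19 minutes

Combined rate: 1/9 + 1/14 + 1/12 + 1/28 = (28 + 18 + 21 + 9)/252 = 76/252 = 19/63 per minute.
Time = 1 ÷ (19/63) = 63/19 minutes.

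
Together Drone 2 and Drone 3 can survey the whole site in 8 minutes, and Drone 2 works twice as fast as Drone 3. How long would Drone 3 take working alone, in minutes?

24 minutes

Let Drone 3's rate be r; then Drone 2's rate is 2r, so together (2 + 1)r = 3r = 1/8.
Thus r = 1/24 per minute.
Drone 3 alone: 24 minutes; Drone 2 alone: 12 minutes.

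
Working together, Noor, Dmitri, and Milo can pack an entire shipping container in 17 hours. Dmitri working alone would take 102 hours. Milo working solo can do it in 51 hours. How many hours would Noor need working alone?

34 hours

Combined rate is 1/17 per hour.
Known contribution: 1/102 + 1/51 = (1 + 2)/102 = 3/102 = 1/34 per hour.
So Noor's rate is 1/17 − 1/34 = 1/34, meaning 34 hours alone.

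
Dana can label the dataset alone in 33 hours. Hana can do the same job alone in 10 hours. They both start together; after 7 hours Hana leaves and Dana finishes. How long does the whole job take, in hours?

99/10 hours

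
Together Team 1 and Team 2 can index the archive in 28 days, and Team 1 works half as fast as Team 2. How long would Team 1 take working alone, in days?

Let Team 2's rate be r; then Team 1's rate is (1/2)r, so together (1/2 + 1)r = (3/2)r = 1/28.
Thus r = 1/42 per day.
Team 2 alone: 42 days; Team 1 alone: 84 days.

84 days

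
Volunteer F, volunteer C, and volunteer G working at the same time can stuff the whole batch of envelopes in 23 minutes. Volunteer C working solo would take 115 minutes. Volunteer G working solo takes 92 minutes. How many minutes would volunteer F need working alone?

460/11 minutes

Combined rate is 1/23 per minute.
Known contribution: 1/115 + 1/92 = (4 + 5)/460 = 9/460 per minute.
So volunteer F's rate is 1/23 − 9/460 = 11/460, meaning 460/11 minutes alone.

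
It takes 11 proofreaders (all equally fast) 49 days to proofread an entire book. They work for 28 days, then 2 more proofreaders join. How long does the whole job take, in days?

595/13 days

One proofreader does 1/539 of the job per day.
After 28 days with 11 proofreaders, 4/7 is done (3/7 left).
With 13 proofreaders the rate is 13/539, so the rest takes 3/7 ÷ 13/539 = 231/13 days.
Total = 28 + 231/13 = 595/13 days.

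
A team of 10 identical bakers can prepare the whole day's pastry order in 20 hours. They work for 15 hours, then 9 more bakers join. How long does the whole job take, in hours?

One baker does 1/200 of the job per hour.
After 15 hours with 10 bakers, 3/4 is done (1/4 left).
With 19 bakers the rate is 19/200, so the rest takes 1/4 ÷ 19/200 = 50/19 hours.
Total = 15 + 50/19 = 335/19 hours.

335/19 hours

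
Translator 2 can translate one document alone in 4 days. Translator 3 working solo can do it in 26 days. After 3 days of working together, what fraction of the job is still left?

7/52

Combined rate: 1/4 + 1/26 = (13 + 2)/52 = 15/52 per day.
In 3 days they complete 3·15/52 = 45/52 of the job.
So 7/52 remains.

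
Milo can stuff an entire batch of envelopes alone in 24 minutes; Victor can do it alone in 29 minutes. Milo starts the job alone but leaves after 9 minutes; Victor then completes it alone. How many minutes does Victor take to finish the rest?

In 9 minutes Milo does 9/24 = 3/8 of the job, leaving 5/8.
Victor works at 1/29 per minute, so finishing takes 5/8 ÷ 1/29 = 145/8 minutes.

145/8 minutes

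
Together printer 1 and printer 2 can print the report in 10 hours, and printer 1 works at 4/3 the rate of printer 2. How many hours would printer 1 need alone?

Let printer 2's rate be r; then printer 1's rate is (4/3)r, so together (4/3 + 1)r = (7/3)r = 1/10.
Thus r = 3/70 per hour.
Printer 2 alone: 70/3 hours; printer 1 alone: 35/2 hours.

35/2 hours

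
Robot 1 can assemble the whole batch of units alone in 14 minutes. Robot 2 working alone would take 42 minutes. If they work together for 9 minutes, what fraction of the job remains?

1/7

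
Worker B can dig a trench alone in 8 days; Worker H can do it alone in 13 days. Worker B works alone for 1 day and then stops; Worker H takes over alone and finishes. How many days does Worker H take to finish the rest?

91/8 days

In 1 day Worker B does 1/8 of the job, leaving 7/8.
Worker H works at 1/13 per day, so finishing takes 7/8 ÷ 1/13 = 91/8 days.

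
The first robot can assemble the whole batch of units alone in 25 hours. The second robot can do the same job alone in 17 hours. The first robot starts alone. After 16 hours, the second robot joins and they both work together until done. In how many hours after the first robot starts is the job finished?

In the first 16 hours the first robot alone does 16/25 of the job, leaving 9/25.
Once everyone is working, combined rate: 1/25 + 1/17 = (17 + 25)/425 = 42/425 per hour.
Remaining 9/25 at 42/425 per hour takes 51/14 hours.
Total from the start = 16 + 51/14 = 275/14 hours.

275/14 hours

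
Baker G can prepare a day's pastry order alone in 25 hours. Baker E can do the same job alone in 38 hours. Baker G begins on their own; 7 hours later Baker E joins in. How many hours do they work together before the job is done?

In the first 7 hours Baker G alone does 7/25 of the job, leaving 18/25.
Once everyone is working, combined rate: 1/25 + 1/38 = (38 + 25)/950 = 63/950 per hour.
Remaining 18/25 at 63/950 per hour takes 76/7 hours.

76/7 hours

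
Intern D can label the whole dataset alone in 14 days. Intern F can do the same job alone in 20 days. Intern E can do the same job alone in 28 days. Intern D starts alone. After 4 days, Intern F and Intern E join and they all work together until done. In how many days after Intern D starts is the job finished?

In the first 4 days Intern D alone does 4/14 = 2/7 of the job, leaving 5/7.
Once everyone is working, combined rate: 1/14 + 1/20 + 1/28 = (10 + 7 + 5)/140 = 22/140 = 11/70 per day.
Remaining 5/7 at 11/70 per day takes 50/11 days.
Total from the start = 4 + 50/11 = 94/11 days.

94/11 days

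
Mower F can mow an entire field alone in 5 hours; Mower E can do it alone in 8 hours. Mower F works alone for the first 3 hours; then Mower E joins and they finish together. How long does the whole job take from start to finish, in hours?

55/13 hours

In 3 hours Mower F does 3/5 of the job, leaving 2/5.
Mower F and Mower E together work at 13/40 per hour, so finishing takes 2/5 ÷ 13/40 = 16/13 hours.
Total time = 3 + 16/13 = 55/13 hours.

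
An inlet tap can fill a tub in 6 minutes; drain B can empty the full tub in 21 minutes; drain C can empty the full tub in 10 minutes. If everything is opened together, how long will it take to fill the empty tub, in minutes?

105/2 minutes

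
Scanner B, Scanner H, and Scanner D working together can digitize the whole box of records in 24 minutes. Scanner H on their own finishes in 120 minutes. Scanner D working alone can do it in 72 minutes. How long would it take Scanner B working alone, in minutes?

360/7 minutes

Combined rate is 1/24 per minute.
Known contribution: 1/120 + 1/72 = (3 + 5)/360 = 8/360 = 1/45 per minute.
So Scanner B's rate is 1/24 − 1/45 = 7/360, meaning 360/7 minutes alone.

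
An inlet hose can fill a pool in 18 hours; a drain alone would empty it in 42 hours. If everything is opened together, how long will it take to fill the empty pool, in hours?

Net rate = 1/18 − 1/42 = (7 − 3)/126 = 4/126 = 2/63 per hour.
Filling time = 1 ÷ (2/63) = 63/2 hours.

63/2 hours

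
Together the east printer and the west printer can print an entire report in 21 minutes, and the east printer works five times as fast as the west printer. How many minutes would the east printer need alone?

Let the west printer's rate be r; then the east printer's rate is 5r, so together (5 + 1)r = 6r = 1/21.
Thus r = 1/126 per minute.
The west printer alone: 126 minutes; the east printer alone: 126/5 minutes.

126/5 minutes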